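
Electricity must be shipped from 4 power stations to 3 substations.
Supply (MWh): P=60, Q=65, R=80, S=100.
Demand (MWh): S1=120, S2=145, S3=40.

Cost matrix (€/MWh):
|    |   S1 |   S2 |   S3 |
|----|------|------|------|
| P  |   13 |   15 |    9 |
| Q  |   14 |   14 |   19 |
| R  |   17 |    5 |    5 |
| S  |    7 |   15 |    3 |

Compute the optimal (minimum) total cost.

2630

One minimum-cost allocation:
  P to S1: 20 × €13 = €260
  P to S3: 40 × €9 = €360
  Q to S2: 65 × €14 = €910
  R to S2: 80 × €5 = €400
  S to S1: 100 × €7 = €700
Total = 260 + 360 + 910 + 400 + 700 = €2630.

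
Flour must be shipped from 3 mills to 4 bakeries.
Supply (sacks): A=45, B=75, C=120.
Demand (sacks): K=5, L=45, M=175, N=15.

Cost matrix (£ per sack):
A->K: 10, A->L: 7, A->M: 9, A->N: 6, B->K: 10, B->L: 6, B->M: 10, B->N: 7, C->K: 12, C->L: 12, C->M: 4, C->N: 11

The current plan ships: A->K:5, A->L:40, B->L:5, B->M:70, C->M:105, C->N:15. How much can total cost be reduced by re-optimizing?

Current plan cost = 5·10 + 40·7 + 5·6 + 70·10 + 105·4 + 15·11 = £1645.
Optimal plan:
  A–M: 30 × £9 = £270
  A–N: 15 × £6 = £90
  B–K: 5 × £10 = £50
  B–L: 45 × £6 = £270
  B–M: 25 × £10 = £250
  C–M: 120 × £4 = £480
Optimal cost = £1410.
Saving = 1645 − 1410 = £235.

235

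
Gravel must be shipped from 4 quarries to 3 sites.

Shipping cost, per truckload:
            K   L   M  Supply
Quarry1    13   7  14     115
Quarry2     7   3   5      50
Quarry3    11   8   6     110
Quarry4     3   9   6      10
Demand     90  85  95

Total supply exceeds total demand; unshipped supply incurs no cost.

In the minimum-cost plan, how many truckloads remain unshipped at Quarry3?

0

Minimum-cost shipments:
  Quarry1→K: 15 × 13 = 195
  Quarry1→L: 85 × 7 = 595
  Quarry2→K: 50 × 7 = 350
  Quarry3→K: 15 × 11 = 165
  Quarry3→M: 95 × 6 = 570
  Quarry4→K: 10 × 3 = 30
Total cost = 1905.
Quarry3 ships 110 of its 110, leaving 0.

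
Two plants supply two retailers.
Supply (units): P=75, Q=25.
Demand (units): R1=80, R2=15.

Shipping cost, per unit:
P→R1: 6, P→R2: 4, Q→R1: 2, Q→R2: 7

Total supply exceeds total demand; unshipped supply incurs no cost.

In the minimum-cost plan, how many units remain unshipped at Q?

Minimum-cost shipments:
  P to R1: 55 units
  P to R2: 15 units
  Q to R1: 25 units
Total cost = 440.
Q ships 25 of its 25, leaving 0.

0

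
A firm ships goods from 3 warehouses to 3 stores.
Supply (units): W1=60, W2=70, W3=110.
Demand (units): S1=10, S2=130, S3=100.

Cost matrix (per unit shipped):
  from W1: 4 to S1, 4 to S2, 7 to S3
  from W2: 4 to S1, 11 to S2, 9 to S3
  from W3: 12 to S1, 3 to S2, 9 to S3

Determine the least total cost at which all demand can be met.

1270

A cheapest plan:
  W1→S2: 20 units
  W1→S3: 40 units
  W2→S1: 10 units
  W2→S3: 60 units
  W3→S2: 110 units
Total cost = 1270.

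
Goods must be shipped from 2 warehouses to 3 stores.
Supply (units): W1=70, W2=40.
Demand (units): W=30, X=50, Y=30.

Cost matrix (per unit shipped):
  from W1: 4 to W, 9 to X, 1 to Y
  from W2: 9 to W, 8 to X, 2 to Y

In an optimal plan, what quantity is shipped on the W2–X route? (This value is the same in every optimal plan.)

Solving gives:
  W1->W: 30 × 4 = 120
  W1->X: 10 × 9 = 90
  W1->Y: 30 × 1 = 30
  W2->X: 40 × 8 = 320
Total cost = 560.
So W2→X carries 40 units.

40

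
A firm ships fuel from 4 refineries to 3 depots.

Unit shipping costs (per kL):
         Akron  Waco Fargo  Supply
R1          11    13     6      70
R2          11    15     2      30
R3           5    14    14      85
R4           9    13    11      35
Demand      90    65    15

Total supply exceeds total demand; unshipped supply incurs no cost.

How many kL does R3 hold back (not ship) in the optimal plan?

Minimum-cost shipments:
  R1 to Waco: 65 kL
  R2 to Fargo: 15 kL
  R3 to Akron: 85 kL
  R4 to Akron: 5 kL
Total cost = 1345.
R3 ships 85 of its 85, leaving 0.

0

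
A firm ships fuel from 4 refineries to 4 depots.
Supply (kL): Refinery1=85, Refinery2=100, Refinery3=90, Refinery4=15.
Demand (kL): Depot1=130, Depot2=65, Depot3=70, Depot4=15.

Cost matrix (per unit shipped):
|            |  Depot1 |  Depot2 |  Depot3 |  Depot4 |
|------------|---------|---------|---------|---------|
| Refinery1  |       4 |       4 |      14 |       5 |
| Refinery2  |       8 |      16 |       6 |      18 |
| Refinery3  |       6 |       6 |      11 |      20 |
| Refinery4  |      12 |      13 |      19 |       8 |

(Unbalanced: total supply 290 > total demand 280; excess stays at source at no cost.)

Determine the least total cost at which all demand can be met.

1580

A cheapest plan:
  Refinery1–Depot1: 20 × 4 = 80
  Refinery1–Depot2: 65 × 4 = 260
  Refinery2–Depot1: 20 × 8 = 160
  Refinery2–Depot3: 70 × 6 = 420
  Refinery3–Depot1: 90 × 6 = 540
  Refinery4–Depot4: 15 × 8 = 120
Total = 80 + 260 + 160 + 420 + 540 + 120 = 1580.
(Supply check: Refinery1 ships 85; Refinery2 ships 90; Refinery3 ships 90; Refinery4 ships 15.)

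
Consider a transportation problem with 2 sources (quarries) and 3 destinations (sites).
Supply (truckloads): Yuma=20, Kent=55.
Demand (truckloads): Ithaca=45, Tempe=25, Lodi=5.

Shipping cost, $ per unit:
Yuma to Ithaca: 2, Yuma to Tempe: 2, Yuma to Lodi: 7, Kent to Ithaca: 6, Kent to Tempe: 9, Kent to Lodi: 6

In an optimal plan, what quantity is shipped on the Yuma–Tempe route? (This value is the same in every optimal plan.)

Optimal shipments:
  Yuma→Tempe: 20 truckloads
  Kent→Ithaca: 45 truckloads
  Kent→Tempe: 5 truckloads
  Kent→Lodi: 5 truckloads
Total cost = $385.
So Yuma→Tempe carries 20 truckloads.

20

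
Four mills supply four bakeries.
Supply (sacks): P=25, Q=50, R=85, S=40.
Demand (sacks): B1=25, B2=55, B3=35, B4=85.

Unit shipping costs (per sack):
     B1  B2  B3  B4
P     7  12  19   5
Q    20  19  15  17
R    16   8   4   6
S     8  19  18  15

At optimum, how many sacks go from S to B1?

The minimum-cost plan:
  P→B4: 25 × 5 = 125
  Q→B2: 5 × 19 = 95
  Q→B4: 45 × 17 = 765
  R→B2: 50 × 8 = 400
  R→B3: 35 × 4 = 140
  S→B1: 25 × 8 = 200
  S→B4: 15 × 15 = 225
Total cost = 1950.
So S→B1 carries 25 sacks.

25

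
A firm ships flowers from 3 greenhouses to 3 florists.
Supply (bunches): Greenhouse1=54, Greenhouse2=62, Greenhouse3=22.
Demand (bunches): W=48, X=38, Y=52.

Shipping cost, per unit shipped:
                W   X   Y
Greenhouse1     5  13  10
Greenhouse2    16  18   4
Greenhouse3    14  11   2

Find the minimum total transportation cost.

Optimal allocation:
  Greenhouse1→W: 48 × 5 = 240
  Greenhouse1→X: 6 × 13 = 78
  Greenhouse2→X: 10 × 18 = 180
  Greenhouse2→Y: 52 × 4 = 208
  Greenhouse3→X: 22 × 11 = 242
Total = 240 + 78 + 180 + 208 + 242 = 948.
(Supply check: Greenhouse1 ships 54; Greenhouse2 ships 62; Greenhouse3 ships 22.)

948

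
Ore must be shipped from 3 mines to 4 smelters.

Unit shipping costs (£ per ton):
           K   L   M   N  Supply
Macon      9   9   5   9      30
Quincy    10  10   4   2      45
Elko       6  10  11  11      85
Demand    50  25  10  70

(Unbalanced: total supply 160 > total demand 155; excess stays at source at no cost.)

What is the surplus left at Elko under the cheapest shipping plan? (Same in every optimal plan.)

An optimal plan:
  Macon to M: 10 × £5 = £50
  Macon to N: 20 × £9 = £180
  Quincy to N: 45 × £2 = £90
  Elko to K: 50 × £6 = £300
  Elko to L: 25 × £10 = £250
  Elko to N: 5 × £11 = £55
Total cost = £925.
Elko ships 80 of its 85, leaving 5.

5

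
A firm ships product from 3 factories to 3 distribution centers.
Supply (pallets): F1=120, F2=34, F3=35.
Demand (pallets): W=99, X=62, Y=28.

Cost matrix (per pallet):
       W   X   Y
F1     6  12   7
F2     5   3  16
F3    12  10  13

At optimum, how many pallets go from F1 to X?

Solving gives:
  F1–W: 92 pallets
  F1–Y: 28 pallets
  F2–X: 34 pallets
  F3–W: 7 pallets
  F3–X: 28 pallets
Total cost = 1214.
The route F1→X is not used.

0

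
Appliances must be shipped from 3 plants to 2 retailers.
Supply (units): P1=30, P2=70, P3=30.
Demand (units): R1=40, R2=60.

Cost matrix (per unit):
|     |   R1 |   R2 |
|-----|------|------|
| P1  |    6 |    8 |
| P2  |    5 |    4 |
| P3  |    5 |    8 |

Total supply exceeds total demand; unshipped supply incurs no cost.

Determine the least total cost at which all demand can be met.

Optimal allocation:
  P2–R1: 10 × 5 = 50
  P2–R2: 60 × 4 = 240
  P3–R1: 30 × 5 = 150
Total = 50 + 240 + 150 = 440.

440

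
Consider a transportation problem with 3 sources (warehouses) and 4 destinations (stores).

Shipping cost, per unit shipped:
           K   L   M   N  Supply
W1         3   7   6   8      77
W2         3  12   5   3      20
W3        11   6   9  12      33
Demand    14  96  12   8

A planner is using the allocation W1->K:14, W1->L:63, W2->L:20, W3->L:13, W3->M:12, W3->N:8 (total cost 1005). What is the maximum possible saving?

240

Current plan cost = 14·3 + 63·7 + 20·12 + 13·6 + 12·9 + 8·12 = 1005.
Optimal plan:
  W1→K: 14 × 3 = 42
  W1→L: 63 × 7 = 441
  W2→M: 12 × 5 = 60
  W2→N: 8 × 3 = 24
  W3→L: 33 × 6 = 198
Optimal cost = 765.
Saving = 1005 − 765 = 240.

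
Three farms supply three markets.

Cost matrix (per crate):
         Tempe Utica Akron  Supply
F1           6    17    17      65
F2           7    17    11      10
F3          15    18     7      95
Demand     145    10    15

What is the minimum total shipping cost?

1795

Optimal allocation:
  F1–Tempe: 65 × 6 = 390
  F2–Tempe: 10 × 7 = 70
  F3–Tempe: 70 × 15 = 1050
  F3–Utica: 10 × 18 = 180
  F3–Akron: 15 × 7 = 105
Total = 390 + 70 + 1050 + 180 + 105 = 1795.
(Supply check: F1 ships 65; F2 ships 10; F3 ships 95.)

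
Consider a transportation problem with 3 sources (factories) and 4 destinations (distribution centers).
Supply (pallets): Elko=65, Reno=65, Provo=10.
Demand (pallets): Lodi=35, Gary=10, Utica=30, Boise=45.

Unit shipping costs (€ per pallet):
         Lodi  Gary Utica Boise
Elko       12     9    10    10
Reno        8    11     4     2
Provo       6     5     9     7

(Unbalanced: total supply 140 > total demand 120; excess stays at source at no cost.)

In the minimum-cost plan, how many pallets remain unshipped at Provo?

0

Minimum-cost shipments:
  Elko–Lodi: 25 × €12 = €300
  Elko–Gary: 10 × €9 = €90
  Elko–Utica: 10 × €10 = €100
  Reno–Utica: 20 × €4 = €80
  Reno–Boise: 45 × €2 = €90
  Provo–Lodi: 10 × €6 = €60
Total cost = €720.
Provo ships 10 of its 10, leaving 0.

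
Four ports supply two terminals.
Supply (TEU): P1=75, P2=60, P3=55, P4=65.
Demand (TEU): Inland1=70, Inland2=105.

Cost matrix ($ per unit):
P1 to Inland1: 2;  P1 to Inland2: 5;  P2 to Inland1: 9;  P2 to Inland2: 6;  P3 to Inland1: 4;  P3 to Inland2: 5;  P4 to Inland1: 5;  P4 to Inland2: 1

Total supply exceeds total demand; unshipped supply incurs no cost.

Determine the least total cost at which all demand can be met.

A cheapest plan:
  P1->Inland1: 70 × $2 = $140
  P1->Inland2: 5 × $5 = $25
  P3->Inland2: 35 × $5 = $175
  P4->Inland2: 65 × $1 = $65
Total = 140 + 25 + 175 + 65 = $405.

405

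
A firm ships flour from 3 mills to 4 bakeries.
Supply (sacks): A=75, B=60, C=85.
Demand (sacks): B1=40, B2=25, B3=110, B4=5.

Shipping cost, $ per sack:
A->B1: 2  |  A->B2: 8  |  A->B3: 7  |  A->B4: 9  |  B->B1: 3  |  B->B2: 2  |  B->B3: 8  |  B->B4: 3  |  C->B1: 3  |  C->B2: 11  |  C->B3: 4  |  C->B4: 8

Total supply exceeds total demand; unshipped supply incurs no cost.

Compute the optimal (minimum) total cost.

One minimum-cost allocation:
  A–B1: 40 sacks
  A–B3: 25 sacks
  B–B2: 25 sacks
  B–B4: 5 sacks
  C–B3: 85 sacks
Total cost = $660.
(Supply check: A ships 65; B ships 30; C ships 85.)

660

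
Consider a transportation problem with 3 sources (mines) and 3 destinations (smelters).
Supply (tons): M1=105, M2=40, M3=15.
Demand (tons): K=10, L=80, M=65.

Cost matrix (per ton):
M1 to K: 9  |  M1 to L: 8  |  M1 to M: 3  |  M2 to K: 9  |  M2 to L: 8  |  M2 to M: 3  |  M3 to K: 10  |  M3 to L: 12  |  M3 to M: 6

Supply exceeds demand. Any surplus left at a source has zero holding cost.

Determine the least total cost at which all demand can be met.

935

Optimal allocation:
  M1→L: 80 × 8 = 640
  M1→M: 25 × 3 = 75
  M2→M: 40 × 3 = 120
  M3→K: 10 × 10 = 100
Total = 640 + 75 + 120 + 100 = 935.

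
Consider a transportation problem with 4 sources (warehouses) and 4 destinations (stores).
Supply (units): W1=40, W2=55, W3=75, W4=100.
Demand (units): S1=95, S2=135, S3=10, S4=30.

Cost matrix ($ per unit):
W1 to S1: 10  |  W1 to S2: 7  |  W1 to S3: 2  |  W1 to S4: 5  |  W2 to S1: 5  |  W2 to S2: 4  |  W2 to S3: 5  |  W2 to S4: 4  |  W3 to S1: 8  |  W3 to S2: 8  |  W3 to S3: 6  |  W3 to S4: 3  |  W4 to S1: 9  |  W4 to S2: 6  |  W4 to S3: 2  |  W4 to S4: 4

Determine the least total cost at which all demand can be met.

1550

A cheapest plan:
  W1–S2: 30 × $7 = $210
  W1–S3: 10 × $2 = $20
  W2–S1: 50 × $5 = $250
  W2–S2: 5 × $4 = $20
  W3–S1: 45 × $8 = $360
  W3–S4: 30 × $3 = $90
  W4–S2: 100 × $6 = $600
Total = 210 + 20 + 250 + 20 + 360 + 90 + 600 = $1550.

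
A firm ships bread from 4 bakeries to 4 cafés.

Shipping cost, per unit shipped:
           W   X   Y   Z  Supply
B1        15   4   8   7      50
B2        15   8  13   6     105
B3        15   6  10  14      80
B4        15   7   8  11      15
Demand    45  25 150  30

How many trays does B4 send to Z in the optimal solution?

The minimum-cost plan:
  B1→Y: 50 × 8 = 400
  B2→W: 45 × 15 = 675
  B2→X: 25 × 8 = 200
  B2→Y: 5 × 13 = 65
  B2→Z: 30 × 6 = 180
  B3→Y: 80 × 10 = 800
  B4→Y: 15 × 8 = 120
Total cost = 2440.
The route B4→Z is not used.

0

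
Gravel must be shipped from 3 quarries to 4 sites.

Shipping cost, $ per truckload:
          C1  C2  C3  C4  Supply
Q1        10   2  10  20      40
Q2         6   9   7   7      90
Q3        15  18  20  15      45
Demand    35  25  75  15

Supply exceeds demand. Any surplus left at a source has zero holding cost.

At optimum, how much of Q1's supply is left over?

0

An optimal plan:
  Q1–C2: 25 × $2 = $50
  Q1–C3: 15 × $10 = $150
  Q2–C1: 30 × $6 = $180
  Q2–C3: 60 × $7 = $420
  Q3–C1: 5 × $15 = $75
  Q3–C4: 15 × $15 = $225
Total cost = $1100.
Q1 ships 40 of its 40, leaving 0.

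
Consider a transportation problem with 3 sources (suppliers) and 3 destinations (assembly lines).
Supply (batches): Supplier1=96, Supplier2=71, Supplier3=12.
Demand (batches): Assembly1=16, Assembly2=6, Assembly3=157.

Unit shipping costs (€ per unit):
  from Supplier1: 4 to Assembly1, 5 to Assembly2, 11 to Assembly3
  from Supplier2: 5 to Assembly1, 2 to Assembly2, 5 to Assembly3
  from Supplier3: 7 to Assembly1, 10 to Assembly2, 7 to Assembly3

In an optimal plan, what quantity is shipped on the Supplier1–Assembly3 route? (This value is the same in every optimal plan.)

Solving gives:
  Supplier1 to Assembly1: 16 batches
  Supplier1 to Assembly2: 6 batches
  Supplier1 to Assembly3: 74 batches
  Supplier2 to Assembly3: 71 batches
  Supplier3 to Assembly3: 12 batches
Total cost = €1347.
So Supplier1→Assembly3 carries 74 batches.

74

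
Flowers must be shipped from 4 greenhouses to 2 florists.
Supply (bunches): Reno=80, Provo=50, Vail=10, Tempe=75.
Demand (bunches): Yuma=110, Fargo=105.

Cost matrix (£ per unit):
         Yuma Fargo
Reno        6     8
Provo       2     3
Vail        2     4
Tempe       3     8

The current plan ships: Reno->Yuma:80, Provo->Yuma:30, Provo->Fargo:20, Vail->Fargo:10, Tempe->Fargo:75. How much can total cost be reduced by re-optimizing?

255

Current plan cost = 80·6 + 30·2 + 20·3 + 10·4 + 75·8 = £1240.
Optimal plan:
  Reno->Yuma: 35 × £6 = £210
  Reno->Fargo: 45 × £8 = £360
  Provo->Fargo: 50 × £3 = £150
  Vail->Fargo: 10 × £4 = £40
  Tempe->Yuma: 75 × £3 = £225
Optimal cost = £985.
Saving = 1240 − 985 = £255.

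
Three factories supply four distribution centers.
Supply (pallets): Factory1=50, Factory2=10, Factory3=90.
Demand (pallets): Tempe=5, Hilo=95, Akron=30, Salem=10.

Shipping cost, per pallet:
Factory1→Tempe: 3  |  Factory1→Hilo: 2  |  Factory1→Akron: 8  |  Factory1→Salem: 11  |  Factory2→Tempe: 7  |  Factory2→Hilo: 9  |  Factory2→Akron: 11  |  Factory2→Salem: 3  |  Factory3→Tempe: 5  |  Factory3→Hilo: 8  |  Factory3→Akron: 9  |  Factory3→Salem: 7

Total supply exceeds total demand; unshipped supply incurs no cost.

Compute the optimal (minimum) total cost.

785

Optimal allocation:
  Factory1 to Hilo: 50 × 2 = 100
  Factory2 to Salem: 10 × 3 = 30
  Factory3 to Tempe: 5 × 5 = 25
  Factory3 to Hilo: 45 × 8 = 360
  Factory3 to Akron: 30 × 9 = 270
Total = 100 + 30 + 25 + 360 + 270 = 785.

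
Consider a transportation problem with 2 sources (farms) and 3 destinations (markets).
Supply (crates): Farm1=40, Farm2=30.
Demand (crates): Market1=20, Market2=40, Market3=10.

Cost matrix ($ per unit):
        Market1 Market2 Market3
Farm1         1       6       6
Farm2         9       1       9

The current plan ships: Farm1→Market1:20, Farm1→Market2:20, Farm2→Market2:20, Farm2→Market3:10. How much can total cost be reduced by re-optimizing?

80

Current plan cost = 20·1 + 20·6 + 20·1 + 10·9 = $250.
Optimal plan:
  Farm1 to Market1: 20 × $1 = $20
  Farm1 to Market2: 10 × $6 = $60
  Farm1 to Market3: 10 × $6 = $60
  Farm2 to Market2: 30 × $1 = $30
Optimal cost = $170.
Saving = 250 − 170 = $80.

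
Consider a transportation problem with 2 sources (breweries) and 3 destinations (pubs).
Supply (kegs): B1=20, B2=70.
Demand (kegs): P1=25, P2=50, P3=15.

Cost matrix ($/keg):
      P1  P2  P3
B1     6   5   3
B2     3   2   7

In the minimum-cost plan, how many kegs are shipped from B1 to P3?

The minimum-cost plan:
  B1->P1: 5 kegs
  B1->P3: 15 kegs
  B2->P1: 20 kegs
  B2->P2: 50 kegs
Total cost = $235.
So B1→P3 carries 15 kegs.

15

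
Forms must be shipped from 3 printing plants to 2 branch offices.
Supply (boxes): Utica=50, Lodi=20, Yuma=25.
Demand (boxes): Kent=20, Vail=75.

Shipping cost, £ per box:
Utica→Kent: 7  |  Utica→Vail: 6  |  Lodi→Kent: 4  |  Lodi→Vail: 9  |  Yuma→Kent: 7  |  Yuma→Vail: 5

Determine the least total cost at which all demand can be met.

One minimum-cost allocation:
  Utica→Vail: 50 × £6 = £300
  Lodi→Kent: 20 × £4 = £80
  Yuma→Vail: 25 × £5 = £125
Total = 300 + 80 + 125 = £505.

505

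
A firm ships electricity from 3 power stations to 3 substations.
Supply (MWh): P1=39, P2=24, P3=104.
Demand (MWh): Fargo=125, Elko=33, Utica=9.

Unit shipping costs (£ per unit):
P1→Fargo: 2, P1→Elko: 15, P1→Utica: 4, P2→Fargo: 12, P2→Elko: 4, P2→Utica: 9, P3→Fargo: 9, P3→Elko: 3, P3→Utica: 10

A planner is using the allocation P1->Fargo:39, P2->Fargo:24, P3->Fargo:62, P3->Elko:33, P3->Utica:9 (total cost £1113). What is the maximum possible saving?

Current plan cost = 39·2 + 24·12 + 62·9 + 33·3 + 9·10 = £1113.
Optimal plan:
  P1→Fargo: 39 × £2 = £78
  P2→Elko: 15 × £4 = £60
  P2→Utica: 9 × £9 = £81
  P3→Fargo: 86 × £9 = £774
  P3→Elko: 18 × £3 = £54
Optimal cost = £1047.
Saving = 1113 − 1047 = £66.

66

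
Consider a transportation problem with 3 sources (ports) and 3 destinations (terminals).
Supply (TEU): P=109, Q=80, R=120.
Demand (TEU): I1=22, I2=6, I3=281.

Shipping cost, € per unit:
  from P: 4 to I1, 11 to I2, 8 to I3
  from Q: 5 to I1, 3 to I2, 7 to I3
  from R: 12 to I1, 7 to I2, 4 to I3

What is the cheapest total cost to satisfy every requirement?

1800

Optimal allocation:
  P to I1: 22 × €4 = €88
  P to I3: 87 × €8 = €696
  Q to I2: 6 × €3 = €18
  Q to I3: 74 × €7 = €518
  R to I3: 120 × €4 = €480
Total = 88 + 696 + 18 + 518 + 480 = €1800.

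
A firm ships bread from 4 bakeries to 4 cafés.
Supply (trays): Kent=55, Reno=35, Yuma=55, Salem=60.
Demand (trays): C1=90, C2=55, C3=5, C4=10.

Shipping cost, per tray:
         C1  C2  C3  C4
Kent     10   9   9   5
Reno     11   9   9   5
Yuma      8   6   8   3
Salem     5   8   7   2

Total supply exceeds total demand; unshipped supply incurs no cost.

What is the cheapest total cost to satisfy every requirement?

1025

A cheapest plan:
  Kent to C1: 30 × 10 = 300
  Kent to C4: 10 × 5 = 50
  Reno to C3: 5 × 9 = 45
  Yuma to C2: 55 × 6 = 330
  Salem to C1: 60 × 5 = 300
Total = 300 + 50 + 45 + 330 + 300 = 1025.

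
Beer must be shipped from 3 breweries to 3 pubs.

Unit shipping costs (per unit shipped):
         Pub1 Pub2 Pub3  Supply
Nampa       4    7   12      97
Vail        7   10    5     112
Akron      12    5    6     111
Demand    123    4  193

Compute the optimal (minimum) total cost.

Optimal allocation:
  Nampa to Pub1: 97 × 4 = 388
  Vail to Pub1: 26 × 7 = 182
  Vail to Pub3: 86 × 5 = 430
  Akron to Pub2: 4 × 5 = 20
  Akron to Pub3: 107 × 6 = 642
Total = 388 + 182 + 430 + 20 + 642 = 1662.
(Supply check: Nampa ships 97; Vail ships 112; Akron ships 111.)

1662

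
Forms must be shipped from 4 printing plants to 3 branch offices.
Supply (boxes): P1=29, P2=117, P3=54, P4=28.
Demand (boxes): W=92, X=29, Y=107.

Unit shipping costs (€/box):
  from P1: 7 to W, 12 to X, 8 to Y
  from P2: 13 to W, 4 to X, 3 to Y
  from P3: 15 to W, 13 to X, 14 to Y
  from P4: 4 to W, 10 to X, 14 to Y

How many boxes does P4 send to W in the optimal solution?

28

Solving gives:
  P1->W: 29 boxes
  P2->X: 10 boxes
  P2->Y: 107 boxes
  P3->W: 35 boxes
  P3->X: 19 boxes
  P4->W: 28 boxes
Total cost = €1448.
So P4→W carries 28 boxes.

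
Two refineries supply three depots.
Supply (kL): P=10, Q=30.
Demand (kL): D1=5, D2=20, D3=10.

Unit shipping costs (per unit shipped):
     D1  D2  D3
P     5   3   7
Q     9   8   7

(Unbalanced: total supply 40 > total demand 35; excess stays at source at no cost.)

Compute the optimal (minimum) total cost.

One minimum-cost allocation:
  P->D2: 10 × 3 = 30
  Q->D1: 5 × 9 = 45
  Q->D2: 10 × 8 = 80
  Q->D3: 10 × 7 = 70
Total = 30 + 45 + 80 + 70 = 225.
(Supply check: P ships 10; Q ships 25.)

225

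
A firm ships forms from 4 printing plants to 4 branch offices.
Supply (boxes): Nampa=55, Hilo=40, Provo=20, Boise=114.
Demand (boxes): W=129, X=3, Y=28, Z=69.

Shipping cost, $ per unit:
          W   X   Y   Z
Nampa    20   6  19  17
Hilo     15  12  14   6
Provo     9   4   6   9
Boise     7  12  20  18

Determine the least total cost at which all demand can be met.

2121

An optimal shipping plan:
  Nampa->W: 15 × $20 = $300
  Nampa->X: 3 × $6 = $18
  Nampa->Y: 8 × $19 = $152
  Nampa->Z: 29 × $17 = $493
  Hilo->Z: 40 × $6 = $240
  Provo->Y: 20 × $6 = $120
  Boise->W: 114 × $7 = $798
Total = 300 + 18 + 152 + 493 + 240 + 120 + 798 = $2121.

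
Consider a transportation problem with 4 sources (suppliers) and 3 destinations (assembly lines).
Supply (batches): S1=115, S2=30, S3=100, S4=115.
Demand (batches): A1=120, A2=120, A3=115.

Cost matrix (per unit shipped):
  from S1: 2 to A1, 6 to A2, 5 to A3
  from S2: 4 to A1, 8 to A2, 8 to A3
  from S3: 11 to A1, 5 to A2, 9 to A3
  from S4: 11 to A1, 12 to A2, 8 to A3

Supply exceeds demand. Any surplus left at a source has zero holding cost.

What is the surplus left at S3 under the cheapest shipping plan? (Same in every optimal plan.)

0

An optimal plan:
  S1->A1: 90 × 2 = 180
  S1->A2: 20 × 6 = 120
  S1->A3: 5 × 5 = 25
  S2->A1: 30 × 4 = 120
  S3->A2: 100 × 5 = 500
  S4->A3: 110 × 8 = 880
Total cost = 1825.
S3 ships 100 of its 100, leaving 0.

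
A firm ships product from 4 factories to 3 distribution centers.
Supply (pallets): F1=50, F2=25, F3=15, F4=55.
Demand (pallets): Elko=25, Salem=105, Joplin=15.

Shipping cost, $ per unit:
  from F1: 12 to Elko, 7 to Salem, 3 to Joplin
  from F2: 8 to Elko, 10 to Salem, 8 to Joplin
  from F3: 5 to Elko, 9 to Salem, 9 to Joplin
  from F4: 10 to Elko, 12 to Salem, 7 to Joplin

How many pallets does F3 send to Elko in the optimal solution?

Solving gives:
  F1–Salem: 50 × $7 = $350
  F2–Elko: 10 × $8 = $80
  F2–Salem: 15 × $10 = $150
  F3–Elko: 15 × $5 = $75
  F4–Salem: 40 × $12 = $480
  F4–Joplin: 15 × $7 = $105
Total cost = $1240.
So F3→Elko carries 15 pallets.

15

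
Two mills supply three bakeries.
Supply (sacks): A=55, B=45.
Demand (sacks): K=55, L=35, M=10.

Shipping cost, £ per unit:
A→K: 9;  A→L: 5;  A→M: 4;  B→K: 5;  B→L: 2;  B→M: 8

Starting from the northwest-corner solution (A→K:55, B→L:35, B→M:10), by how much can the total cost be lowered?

Current plan cost = 55·9 + 35·2 + 10·8 = £645.
Optimal plan:
  A to K: 10 × £9 = £90
  A to L: 35 × £5 = £175
  A to M: 10 × £4 = £40
  B to K: 45 × £5 = £225
Optimal cost = £530.
Saving = 645 − 530 = £115.

115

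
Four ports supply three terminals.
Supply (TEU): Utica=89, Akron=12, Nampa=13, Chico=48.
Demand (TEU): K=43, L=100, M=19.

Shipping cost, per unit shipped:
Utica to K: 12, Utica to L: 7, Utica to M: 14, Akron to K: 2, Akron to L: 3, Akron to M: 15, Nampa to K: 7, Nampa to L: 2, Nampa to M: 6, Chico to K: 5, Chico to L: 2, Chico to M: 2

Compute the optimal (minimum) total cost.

866

One minimum-cost allocation:
  Utica→L: 89 × 7 = 623
  Akron→K: 12 × 2 = 24
  Nampa→K: 2 × 7 = 14
  Nampa→L: 11 × 2 = 22
  Chico→K: 29 × 5 = 145
  Chico→M: 19 × 2 = 38
Total = 623 + 24 + 14 + 22 + 145 + 38 = 866.
(Supply check: Utica ships 89; Akron ships 12; Nampa ships 13; Chico ships 48.)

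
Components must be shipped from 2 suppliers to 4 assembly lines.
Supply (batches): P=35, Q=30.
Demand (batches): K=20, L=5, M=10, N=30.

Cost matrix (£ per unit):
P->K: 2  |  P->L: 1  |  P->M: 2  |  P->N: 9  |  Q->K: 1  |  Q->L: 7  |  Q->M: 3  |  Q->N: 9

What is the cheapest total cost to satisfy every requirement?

One minimum-cost allocation:
  P->L: 5 × £1 = £5
  P->M: 10 × £2 = £20
  P->N: 20 × £9 = £180
  Q->K: 20 × £1 = £20
  Q->N: 10 × £9 = £90
Total = 5 + 20 + 180 + 20 + 90 = £315.
(Supply check: P ships 35; Q ships 30.)

315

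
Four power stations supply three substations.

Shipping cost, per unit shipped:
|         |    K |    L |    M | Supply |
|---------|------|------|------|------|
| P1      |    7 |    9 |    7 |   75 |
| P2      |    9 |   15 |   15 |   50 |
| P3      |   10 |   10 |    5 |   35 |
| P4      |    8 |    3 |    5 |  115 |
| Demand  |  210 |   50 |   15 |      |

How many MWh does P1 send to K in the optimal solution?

75

Optimal shipments:
  P1->K: 75 MWh
  P2->K: 50 MWh
  P3->K: 20 MWh
  P3->M: 15 MWh
  P4->K: 65 MWh
  P4->L: 50 MWh
Total cost = 1920.
So P1→K carries 75 MWh.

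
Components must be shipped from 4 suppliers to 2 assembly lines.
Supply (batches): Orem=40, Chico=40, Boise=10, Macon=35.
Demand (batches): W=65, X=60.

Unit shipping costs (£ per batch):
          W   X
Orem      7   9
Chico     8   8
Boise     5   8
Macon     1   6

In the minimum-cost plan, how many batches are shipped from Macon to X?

Solving gives:
  Orem–W: 20 × £7 = £140
  Orem–X: 20 × £9 = £180
  Chico–X: 40 × £8 = £320
  Boise–W: 10 × £5 = £50
  Macon–W: 35 × £1 = £35
Total cost = £725.
The route Macon→X is not used.

0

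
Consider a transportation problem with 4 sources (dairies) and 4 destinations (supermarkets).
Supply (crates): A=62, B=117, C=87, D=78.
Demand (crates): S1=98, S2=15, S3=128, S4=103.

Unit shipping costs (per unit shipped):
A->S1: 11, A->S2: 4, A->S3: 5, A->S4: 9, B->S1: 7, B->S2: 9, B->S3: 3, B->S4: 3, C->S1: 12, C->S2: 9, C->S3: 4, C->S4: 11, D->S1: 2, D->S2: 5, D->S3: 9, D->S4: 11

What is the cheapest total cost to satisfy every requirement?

1242

An optimal shipping plan:
  A to S1: 6 × 11 = 66
  A to S2: 15 × 4 = 60
  A to S3: 41 × 5 = 205
  B to S1: 14 × 7 = 98
  B to S4: 103 × 3 = 309
  C to S3: 87 × 4 = 348
  D to S1: 78 × 2 = 156
Total = 66 + 60 + 205 + 98 + 309 + 348 + 156 = 1242.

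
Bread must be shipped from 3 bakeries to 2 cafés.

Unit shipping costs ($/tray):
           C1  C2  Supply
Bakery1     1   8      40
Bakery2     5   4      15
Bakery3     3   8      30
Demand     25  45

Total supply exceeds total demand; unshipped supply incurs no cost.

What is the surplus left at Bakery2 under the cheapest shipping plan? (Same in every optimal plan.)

Minimum-cost shipments:
  Bakery1 to C1: 25 × $1 = $25
  Bakery1 to C2: 15 × $8 = $120
  Bakery2 to C2: 15 × $4 = $60
  Bakery3 to C2: 15 × $8 = $120
Total cost = $325.
Bakery2 ships 15 of its 15, leaving 0.

0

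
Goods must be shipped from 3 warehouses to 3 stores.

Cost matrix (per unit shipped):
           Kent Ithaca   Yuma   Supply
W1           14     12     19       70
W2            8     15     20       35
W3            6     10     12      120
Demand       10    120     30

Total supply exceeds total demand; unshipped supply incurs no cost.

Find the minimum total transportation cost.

A cheapest plan:
  W1–Ithaca: 40 × 12 = 480
  W3–Kent: 10 × 6 = 60
  W3–Ithaca: 80 × 10 = 800
  W3–Yuma: 30 × 12 = 360
Total = 480 + 60 + 800 + 360 = 1700.

1700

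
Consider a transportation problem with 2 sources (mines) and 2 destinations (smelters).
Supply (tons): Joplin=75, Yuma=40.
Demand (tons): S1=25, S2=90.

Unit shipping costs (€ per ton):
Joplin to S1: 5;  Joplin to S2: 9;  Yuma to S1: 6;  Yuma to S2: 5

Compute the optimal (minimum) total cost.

775

A cheapest plan:
  Joplin->S1: 25 × €5 = €125
  Joplin->S2: 50 × €9 = €450
  Yuma->S2: 40 × €5 = €200
Total = 125 + 450 + 200 = €775.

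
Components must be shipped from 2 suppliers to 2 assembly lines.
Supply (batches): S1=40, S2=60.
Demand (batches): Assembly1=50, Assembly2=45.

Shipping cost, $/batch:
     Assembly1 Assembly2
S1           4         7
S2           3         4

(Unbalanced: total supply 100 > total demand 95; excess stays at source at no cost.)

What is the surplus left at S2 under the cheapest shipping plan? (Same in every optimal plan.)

0

An optimal plan:
  S1→Assembly1: 35 batches
  S2→Assembly1: 15 batches
  S2→Assembly2: 45 batches
Total cost = $365.
S2 ships 60 of its 60, leaving 0.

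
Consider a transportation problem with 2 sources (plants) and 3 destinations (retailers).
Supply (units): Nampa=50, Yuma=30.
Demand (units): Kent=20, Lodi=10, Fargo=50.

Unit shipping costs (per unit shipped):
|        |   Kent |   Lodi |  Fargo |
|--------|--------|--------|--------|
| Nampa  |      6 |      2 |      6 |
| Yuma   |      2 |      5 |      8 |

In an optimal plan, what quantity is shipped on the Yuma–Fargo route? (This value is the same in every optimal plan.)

10

The minimum-cost plan:
  Nampa→Lodi: 10 units
  Nampa→Fargo: 40 units
  Yuma→Kent: 20 units
  Yuma→Fargo: 10 units
Total cost = 380.
So Yuma→Fargo carries 10 units.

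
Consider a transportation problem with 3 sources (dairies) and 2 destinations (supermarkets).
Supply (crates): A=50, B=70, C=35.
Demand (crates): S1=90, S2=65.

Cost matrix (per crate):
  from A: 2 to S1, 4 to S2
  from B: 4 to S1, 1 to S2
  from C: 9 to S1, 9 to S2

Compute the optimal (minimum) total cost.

500

A cheapest plan:
  A to S1: 50 × 2 = 100
  B to S1: 5 × 4 = 20
  B to S2: 65 × 1 = 65
  C to S1: 35 × 9 = 315
Total = 100 + 20 + 65 + 315 = 500.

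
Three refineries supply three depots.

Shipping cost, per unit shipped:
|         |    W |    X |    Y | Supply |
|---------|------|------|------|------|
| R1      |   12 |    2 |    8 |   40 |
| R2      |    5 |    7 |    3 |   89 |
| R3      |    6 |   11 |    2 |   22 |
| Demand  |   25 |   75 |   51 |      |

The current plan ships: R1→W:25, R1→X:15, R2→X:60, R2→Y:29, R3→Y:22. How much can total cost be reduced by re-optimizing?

300

Current plan cost = 25·12 + 15·2 + 60·7 + 29·3 + 22·2 = 881.
Optimal plan:
  R1 to X: 40 × 2 = 80
  R2 to W: 25 × 5 = 125
  R2 to X: 35 × 7 = 245
  R2 to Y: 29 × 3 = 87
  R3 to Y: 22 × 2 = 44
Optimal cost = 581.
Saving = 881 − 581 = 300.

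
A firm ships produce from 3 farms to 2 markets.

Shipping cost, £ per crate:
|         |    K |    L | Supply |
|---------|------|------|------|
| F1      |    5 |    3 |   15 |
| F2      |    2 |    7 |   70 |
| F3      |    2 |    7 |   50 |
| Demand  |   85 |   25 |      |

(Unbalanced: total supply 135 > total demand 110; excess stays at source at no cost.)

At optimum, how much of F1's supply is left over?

0

An optimal plan:
  F1→L: 15 × £3 = £45
  F2→K: 45 × £2 = £90
  F3→K: 40 × £2 = £80
  F3→L: 10 × £7 = £70
Total cost = £285.
F1 ships 15 of its 15, leaving 0.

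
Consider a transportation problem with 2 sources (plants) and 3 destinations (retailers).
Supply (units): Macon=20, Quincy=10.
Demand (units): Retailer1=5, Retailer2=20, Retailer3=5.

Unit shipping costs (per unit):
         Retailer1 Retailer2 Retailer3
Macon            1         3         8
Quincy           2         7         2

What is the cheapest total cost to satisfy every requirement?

Optimal allocation:
  Macon to Retailer2: 20 × 3 = 60
  Quincy to Retailer1: 5 × 2 = 10
  Quincy to Retailer3: 5 × 2 = 10
Total = 60 + 10 + 10 = 80.

80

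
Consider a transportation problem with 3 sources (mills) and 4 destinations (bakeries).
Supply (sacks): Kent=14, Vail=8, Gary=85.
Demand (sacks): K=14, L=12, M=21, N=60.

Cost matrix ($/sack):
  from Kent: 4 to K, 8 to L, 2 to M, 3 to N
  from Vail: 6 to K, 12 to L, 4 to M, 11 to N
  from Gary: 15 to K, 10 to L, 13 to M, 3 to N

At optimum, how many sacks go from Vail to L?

0

Solving gives:
  Kent–M: 14 × $2 = $28
  Vail–K: 8 × $6 = $48
  Gary–K: 6 × $15 = $90
  Gary–L: 12 × $10 = $120
  Gary–M: 7 × $13 = $91
  Gary–N: 60 × $3 = $180
Total cost = $557.
The route Vail→L is not used.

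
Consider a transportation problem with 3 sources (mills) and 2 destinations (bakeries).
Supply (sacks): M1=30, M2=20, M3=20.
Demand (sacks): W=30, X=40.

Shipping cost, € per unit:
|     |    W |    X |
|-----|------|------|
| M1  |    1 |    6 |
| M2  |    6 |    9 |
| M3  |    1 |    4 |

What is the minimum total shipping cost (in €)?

290

An optimal shipping plan:
  M1→W: 30 sacks
  M2→X: 20 sacks
  M3→X: 20 sacks
Total cost = €290.
(Supply check: M1 ships 30; M2 ships 20; M3 ships 20.)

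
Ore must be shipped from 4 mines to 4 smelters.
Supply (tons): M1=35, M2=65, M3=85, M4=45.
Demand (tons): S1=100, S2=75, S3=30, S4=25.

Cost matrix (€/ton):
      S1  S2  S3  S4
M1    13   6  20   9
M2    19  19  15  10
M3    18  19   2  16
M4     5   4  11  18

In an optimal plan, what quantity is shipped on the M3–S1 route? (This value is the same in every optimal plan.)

Optimal shipments:
  M1->S2: 35 × €6 = €210
  M2->S1: 40 × €19 = €760
  M2->S4: 25 × €10 = €250
  M3->S1: 55 × €18 = €990
  M3->S3: 30 × €2 = €60
  M4->S1: 5 × €5 = €25
  M4->S2: 40 × €4 = €160
Total cost = €2455.
So M3→S1 carries 55 tons.

55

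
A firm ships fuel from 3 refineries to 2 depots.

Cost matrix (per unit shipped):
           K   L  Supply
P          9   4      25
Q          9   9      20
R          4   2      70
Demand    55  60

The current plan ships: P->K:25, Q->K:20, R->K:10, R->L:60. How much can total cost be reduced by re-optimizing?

75

Current plan cost = 25·9 + 20·9 + 10·4 + 60·2 = 565.
Optimal plan:
  P–L: 25 × 4 = 100
  Q–K: 20 × 9 = 180
  R–K: 35 × 4 = 140
  R–L: 35 × 2 = 70
Optimal cost = 490.
Saving = 565 − 490 = 75.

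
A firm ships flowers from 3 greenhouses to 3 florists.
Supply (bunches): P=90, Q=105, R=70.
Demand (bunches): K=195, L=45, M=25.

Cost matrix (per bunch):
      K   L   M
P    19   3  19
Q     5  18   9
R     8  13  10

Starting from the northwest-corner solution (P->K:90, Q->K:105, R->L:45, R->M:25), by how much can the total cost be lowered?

995

Current plan cost = 90·19 + 105·5 + 45·13 + 25·10 = 3070.
Optimal plan:
  P to K: 20 × 19 = 380
  P to L: 45 × 3 = 135
  P to M: 25 × 19 = 475
  Q to K: 105 × 5 = 525
  R to K: 70 × 8 = 560
Optimal cost = 2075.
Saving = 3070 − 2075 = 995.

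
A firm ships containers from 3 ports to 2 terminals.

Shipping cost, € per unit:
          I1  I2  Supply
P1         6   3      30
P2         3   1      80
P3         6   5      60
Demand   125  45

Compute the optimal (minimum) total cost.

660

Optimal allocation:
  P1–I2: 30 × €3 = €90
  P2–I1: 65 × €3 = €195
  P2–I2: 15 × €1 = €15
  P3–I1: 60 × €6 = €360
Total = 90 + 195 + 15 + 360 = €660.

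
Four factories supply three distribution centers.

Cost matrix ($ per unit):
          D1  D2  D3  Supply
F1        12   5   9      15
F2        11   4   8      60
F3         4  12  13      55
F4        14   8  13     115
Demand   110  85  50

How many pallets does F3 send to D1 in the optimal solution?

55

Optimal shipments:
  F1 to D2: 15 × $5 = $75
  F2 to D2: 10 × $4 = $40
  F2 to D3: 50 × $8 = $400
  F3 to D1: 55 × $4 = $220
  F4 to D1: 55 × $14 = $770
  F4 to D2: 60 × $8 = $480
Total cost = $1985.
So F3→D1 carries 55 pallets.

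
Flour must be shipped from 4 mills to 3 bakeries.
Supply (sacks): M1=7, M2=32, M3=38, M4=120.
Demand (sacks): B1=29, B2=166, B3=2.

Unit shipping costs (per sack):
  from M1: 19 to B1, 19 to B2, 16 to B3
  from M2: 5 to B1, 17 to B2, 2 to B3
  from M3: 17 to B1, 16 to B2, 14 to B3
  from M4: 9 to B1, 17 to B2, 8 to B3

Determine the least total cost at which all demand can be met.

A cheapest plan:
  M1–B2: 7 sacks
  M2–B1: 29 sacks
  M2–B2: 1 sacks
  M2–B3: 2 sacks
  M3–B2: 38 sacks
  M4–B2: 120 sacks
Total cost = 2947.

2947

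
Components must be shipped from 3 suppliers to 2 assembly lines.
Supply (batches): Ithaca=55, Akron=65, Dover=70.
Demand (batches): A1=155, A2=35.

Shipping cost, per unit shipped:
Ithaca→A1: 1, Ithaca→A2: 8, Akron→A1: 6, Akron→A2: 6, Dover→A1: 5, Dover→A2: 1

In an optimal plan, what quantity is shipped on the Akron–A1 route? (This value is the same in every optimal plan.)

65

Solving gives:
  Ithaca to A1: 55 × 1 = 55
  Akron to A1: 65 × 6 = 390
  Dover to A1: 35 × 5 = 175
  Dover to A2: 35 × 1 = 35
Total cost = 655.
So Akron→A1 carries 65 batches.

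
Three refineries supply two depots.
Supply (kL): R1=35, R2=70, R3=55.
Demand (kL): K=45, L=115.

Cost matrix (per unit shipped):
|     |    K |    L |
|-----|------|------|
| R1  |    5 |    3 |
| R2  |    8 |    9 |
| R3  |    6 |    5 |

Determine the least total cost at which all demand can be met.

An optimal shipping plan:
  R1–L: 35 × 3 = 105
  R2–K: 45 × 8 = 360
  R2–L: 25 × 9 = 225
  R3–L: 55 × 5 = 275
Total = 105 + 360 + 225 + 275 = 965.

965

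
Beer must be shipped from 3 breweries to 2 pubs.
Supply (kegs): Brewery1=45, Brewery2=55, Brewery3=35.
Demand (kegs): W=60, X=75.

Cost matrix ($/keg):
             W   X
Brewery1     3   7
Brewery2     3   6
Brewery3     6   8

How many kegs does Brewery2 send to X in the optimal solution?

40

Solving gives:
  Brewery1→W: 45 kegs
  Brewery2→W: 15 kegs
  Brewery2→X: 40 kegs
  Brewery3→X: 35 kegs
Total cost = $700.
So Brewery2→X carries 40 kegs.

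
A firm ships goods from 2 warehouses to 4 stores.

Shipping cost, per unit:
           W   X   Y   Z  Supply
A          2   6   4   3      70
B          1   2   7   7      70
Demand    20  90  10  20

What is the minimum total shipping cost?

One minimum-cost allocation:
  A–W: 20 units
  A–X: 20 units
  A–Y: 10 units
  A–Z: 20 units
  B–X: 70 units
Total cost = 400.

400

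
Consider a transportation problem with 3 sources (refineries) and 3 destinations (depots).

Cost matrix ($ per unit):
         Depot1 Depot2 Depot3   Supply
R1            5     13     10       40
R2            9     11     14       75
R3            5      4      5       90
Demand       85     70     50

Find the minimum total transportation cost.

An optimal shipping plan:
  R1→Depot1: 40 × $5 = $200
  R2→Depot1: 45 × $9 = $405
  R2→Depot2: 30 × $11 = $330
  R3→Depot2: 40 × $4 = $160
  R3→Depot3: 50 × $5 = $250
Total = 200 + 405 + 330 + 160 + 250 = $1345.
(Supply check: R1 ships 40; R2 ships 75; R3 ships 90.)

1345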